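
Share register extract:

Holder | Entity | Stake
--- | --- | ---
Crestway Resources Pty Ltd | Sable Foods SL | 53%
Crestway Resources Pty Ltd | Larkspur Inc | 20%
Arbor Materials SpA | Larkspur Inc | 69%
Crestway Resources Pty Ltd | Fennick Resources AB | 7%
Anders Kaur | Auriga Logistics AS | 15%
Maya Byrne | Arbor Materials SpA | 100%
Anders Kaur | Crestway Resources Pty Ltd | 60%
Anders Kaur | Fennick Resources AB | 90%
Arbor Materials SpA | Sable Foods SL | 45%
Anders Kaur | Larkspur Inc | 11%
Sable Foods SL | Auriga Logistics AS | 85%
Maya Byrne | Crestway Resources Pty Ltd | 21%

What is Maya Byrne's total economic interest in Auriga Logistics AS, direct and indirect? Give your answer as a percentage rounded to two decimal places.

Maya reaches Auriga along 2 paths.
Via Crestway → Sable: 21% × 53% × 85% = 9.4605%.
Via Arbor → Sable: 100% × 45% × 85% = 38.25%.
Total: 9.4605% + 38.25% = 47.7105%.
Rounded: 47.71%.

47.71%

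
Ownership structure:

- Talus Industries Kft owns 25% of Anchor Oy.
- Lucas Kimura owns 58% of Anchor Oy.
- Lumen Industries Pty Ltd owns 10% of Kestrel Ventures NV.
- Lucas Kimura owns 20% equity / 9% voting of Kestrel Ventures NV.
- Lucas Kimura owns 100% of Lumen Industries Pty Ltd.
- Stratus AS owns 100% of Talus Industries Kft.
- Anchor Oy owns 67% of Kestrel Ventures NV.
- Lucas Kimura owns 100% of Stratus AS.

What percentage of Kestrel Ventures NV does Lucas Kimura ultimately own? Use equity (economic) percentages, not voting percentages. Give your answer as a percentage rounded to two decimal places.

Lucas reaches Kestrel along 4 paths.
Via Lumen: 100% × 10% = 10%.
Direct stake: 20% = 20%.
Via Stratus → Talus → Anchor: 100% × 100% × 25% × 67% = 16.75%.
Via Anchor: 58% × 67% = 38.86%.
Total: 10% + 20% + 16.75% + 38.86% = 85.61%.

85.61%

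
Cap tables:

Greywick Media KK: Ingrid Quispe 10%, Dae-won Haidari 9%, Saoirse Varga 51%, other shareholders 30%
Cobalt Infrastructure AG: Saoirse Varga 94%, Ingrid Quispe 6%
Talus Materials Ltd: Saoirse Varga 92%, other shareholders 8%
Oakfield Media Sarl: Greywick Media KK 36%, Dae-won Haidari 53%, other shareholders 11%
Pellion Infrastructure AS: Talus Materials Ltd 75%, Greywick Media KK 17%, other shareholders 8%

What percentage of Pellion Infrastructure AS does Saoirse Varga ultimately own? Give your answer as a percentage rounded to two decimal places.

77.67%

Saoirse reaches Pellion along 2 paths.
Via Talus: 92% × 75% = 69%.
Via Greywick: 51% × 17% = 8.67%.
Total: 69% + 8.67% = 77.67%.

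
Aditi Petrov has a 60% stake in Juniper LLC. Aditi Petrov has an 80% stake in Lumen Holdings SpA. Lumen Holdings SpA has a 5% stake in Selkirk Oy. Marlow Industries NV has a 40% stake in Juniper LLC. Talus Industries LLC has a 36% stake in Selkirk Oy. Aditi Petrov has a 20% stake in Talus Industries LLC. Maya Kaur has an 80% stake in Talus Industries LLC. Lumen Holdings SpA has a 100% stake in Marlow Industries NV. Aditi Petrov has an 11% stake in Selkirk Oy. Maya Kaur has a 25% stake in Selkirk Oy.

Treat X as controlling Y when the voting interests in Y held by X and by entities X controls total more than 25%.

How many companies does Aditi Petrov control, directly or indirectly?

Aditi holds 80% of Lumen, so Aditi controls Lumen.
Lumen holds 100% of Marlow, so Aditi controls Marlow.
Marlow and Aditi together hold 40% + 60% = 100% of Juniper, so Aditi controls Juniper.
No other company's threshold is met.
Aditi controls 3 companies.

3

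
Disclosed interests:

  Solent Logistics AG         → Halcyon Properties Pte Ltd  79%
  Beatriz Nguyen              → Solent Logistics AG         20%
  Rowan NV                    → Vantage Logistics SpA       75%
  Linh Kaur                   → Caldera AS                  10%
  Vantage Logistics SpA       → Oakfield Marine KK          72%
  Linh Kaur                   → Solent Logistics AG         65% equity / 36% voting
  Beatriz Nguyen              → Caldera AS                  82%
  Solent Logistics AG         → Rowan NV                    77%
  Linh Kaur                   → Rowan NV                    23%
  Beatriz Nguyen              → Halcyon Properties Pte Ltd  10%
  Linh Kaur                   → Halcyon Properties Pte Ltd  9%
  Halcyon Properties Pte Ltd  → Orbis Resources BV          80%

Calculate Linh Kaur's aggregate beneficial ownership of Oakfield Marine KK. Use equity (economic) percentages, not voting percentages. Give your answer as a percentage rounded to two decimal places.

39.45%

Linh reaches Oakfield along 2 paths.
Via Solent → Rowan → Vantage: 65% × 77% × 75% × 72% = 27.027%.
Via Rowan → Vantage: 23% × 75% × 72% = 12.42%.
Total: 27.027% + 12.42% = 39.447%.
Rounded: 39.45%.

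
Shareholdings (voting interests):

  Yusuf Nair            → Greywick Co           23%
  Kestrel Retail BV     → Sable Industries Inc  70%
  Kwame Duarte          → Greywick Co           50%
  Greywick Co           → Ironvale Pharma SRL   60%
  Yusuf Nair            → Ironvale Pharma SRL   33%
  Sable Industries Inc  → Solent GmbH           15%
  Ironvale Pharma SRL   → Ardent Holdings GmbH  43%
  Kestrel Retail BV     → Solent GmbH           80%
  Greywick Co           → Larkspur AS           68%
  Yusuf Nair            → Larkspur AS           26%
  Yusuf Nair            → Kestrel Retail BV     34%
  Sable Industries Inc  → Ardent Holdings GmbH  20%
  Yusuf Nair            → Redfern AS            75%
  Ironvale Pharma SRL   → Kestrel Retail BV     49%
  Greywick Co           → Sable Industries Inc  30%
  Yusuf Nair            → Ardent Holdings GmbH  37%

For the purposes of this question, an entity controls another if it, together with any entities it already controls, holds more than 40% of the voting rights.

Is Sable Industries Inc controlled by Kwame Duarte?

Kwame holds 50% of Greywick, so Kwame controls Greywick.
Greywick holds 60% of Ironvale, so Kwame controls Ironvale.
Ironvale holds 49% of Kestrel, so Kwame controls Kestrel.
Kestrel and Greywick together hold 70% + 30% = 100% of Sable, so Kwame controls Sable.

Yes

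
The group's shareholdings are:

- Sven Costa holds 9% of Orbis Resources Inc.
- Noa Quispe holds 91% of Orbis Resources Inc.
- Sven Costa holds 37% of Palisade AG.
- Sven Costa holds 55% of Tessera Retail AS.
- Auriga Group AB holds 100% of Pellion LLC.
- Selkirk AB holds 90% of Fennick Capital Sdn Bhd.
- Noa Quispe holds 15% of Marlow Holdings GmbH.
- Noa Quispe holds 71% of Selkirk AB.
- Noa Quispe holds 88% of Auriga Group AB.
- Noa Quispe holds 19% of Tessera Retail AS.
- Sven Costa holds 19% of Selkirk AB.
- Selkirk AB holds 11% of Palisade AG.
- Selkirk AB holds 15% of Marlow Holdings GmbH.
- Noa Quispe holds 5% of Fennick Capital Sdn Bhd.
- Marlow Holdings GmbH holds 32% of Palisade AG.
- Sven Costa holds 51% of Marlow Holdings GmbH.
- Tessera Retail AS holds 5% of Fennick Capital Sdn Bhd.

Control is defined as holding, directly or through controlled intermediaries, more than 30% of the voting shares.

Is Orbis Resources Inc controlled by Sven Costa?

No

Sven holds 55% of Tessera, so Sven controls Tessera.
Sven holds 51% of Marlow, so Sven controls Marlow.
Marlow and Sven together hold 32% + 37% = 69% of Palisade, so Sven controls Palisade.
In Orbis, Sven's side holds only 9%, not > 30%.
So Sven does not control Orbis.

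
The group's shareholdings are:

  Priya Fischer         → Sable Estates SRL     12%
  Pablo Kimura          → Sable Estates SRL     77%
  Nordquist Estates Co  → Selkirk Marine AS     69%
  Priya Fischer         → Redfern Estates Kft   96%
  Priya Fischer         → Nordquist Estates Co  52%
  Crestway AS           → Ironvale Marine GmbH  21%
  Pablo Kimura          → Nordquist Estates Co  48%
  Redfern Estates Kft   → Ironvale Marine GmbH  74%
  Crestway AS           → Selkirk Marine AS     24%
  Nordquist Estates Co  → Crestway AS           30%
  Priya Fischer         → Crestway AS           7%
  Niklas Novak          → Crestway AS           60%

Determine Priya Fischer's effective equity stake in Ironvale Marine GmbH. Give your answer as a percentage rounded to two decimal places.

75.79%

Priya reaches Ironvale along 3 paths.
Via Redfern: 96% × 74% = 71.04%.
Via Crestway: 7% × 21% = 1.47%.
Via Nordquist → Crestway: 52% × 30% × 21% = 3.276%.
Total: 71.04% + 1.47% + 3.276% = 75.786%.
Rounded: 75.79%.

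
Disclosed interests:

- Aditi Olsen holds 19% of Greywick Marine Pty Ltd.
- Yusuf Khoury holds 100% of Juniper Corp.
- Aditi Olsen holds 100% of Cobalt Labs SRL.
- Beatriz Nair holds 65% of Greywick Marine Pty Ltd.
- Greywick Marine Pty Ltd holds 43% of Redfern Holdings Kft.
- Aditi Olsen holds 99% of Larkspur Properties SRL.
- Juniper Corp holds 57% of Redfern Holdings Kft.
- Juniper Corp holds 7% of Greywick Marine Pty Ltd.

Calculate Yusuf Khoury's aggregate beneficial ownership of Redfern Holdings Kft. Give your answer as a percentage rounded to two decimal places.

60.01%

Yusuf reaches Redfern along 2 paths.
Via Juniper: 100% × 57% = 57%.
Via Juniper → Greywick: 100% × 7% × 43% = 3.01%.
Total: 57% + 3.01% = 60.01%.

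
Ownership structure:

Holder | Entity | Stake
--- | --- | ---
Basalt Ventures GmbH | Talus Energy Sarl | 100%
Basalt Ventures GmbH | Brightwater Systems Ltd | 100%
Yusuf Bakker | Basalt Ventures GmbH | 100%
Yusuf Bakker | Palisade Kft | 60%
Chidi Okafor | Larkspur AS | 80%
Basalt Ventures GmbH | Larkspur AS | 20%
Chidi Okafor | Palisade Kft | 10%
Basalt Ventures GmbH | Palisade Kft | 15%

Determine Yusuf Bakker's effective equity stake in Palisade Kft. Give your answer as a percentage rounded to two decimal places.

Yusuf reaches Palisade along 2 paths.
Direct stake: 60% = 60%.
Via Basalt: 100% × 15% = 15%.
Total: 60% + 15% = 75%.
Rounded: 75.00%.

75.00%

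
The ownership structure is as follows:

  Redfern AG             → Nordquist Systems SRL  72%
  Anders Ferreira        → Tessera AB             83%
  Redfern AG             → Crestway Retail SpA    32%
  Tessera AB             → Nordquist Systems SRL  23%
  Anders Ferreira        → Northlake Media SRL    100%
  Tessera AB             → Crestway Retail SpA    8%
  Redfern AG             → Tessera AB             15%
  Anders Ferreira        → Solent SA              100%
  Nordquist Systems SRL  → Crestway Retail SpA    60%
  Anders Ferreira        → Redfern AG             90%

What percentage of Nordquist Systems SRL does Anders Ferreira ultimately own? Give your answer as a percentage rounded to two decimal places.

87.00%

Anders reaches Nordquist along 3 paths.
Via Redfern → Tessera: 90% × 15% × 23% = 3.105%.
Via Tessera: 83% × 23% = 19.09%.
Via Redfern: 90% × 72% = 64.8%.
Total: 3.105% + 19.09% + 64.8% = 86.995%.
Rounded: 87.00%.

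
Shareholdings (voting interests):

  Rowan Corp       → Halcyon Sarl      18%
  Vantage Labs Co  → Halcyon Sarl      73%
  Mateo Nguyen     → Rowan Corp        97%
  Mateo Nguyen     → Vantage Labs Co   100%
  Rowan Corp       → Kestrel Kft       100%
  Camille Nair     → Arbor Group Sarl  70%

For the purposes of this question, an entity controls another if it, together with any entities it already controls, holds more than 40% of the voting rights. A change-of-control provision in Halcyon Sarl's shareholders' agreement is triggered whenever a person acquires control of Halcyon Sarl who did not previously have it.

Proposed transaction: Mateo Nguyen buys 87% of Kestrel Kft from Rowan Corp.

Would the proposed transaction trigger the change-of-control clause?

The purchase adds only to Mateo's holdings (Rowan's stake shrinks), so Mateo is the only person who could newly come to control Halcyon.
Mateo holds 97% of Rowan, so Mateo controls Rowan.
Mateo holds 100% of Vantage, so Mateo controls Vantage.
Rowan and Vantage together hold 18% + 73% = 91% of Halcyon, so Mateo controls Halcyon.
So Mateo already controls Halcyon before the transaction.
After the purchase, Mateo holds 87% of Kestrel directly, and Rowan's stake falls to 13%.
Mateo controlled Halcyon already, so this is not a new person acquiring control; every other person's position is unchanged or reduced.
No new person acquires control, so the clause is not triggered.

No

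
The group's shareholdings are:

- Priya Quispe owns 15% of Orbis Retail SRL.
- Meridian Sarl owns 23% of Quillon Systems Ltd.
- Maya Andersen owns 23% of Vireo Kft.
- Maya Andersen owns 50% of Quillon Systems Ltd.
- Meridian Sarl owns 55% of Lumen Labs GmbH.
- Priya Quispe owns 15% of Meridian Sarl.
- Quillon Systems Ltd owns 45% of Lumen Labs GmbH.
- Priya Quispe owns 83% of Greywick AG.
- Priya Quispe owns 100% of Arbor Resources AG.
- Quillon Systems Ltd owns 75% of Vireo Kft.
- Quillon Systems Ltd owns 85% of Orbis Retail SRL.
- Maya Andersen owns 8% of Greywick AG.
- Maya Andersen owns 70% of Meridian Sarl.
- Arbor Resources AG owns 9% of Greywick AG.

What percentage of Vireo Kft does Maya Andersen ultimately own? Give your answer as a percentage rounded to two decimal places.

Maya reaches Vireo along 3 paths.
Via Meridian → Quillon: 70% × 23% × 75% = 12.075%.
Via Quillon: 50% × 75% = 37.5%.
Direct stake: 23% = 23%.
Total: 12.075% + 37.5% + 23% = 72.575%.
Rounded: 72.58%.

72.58%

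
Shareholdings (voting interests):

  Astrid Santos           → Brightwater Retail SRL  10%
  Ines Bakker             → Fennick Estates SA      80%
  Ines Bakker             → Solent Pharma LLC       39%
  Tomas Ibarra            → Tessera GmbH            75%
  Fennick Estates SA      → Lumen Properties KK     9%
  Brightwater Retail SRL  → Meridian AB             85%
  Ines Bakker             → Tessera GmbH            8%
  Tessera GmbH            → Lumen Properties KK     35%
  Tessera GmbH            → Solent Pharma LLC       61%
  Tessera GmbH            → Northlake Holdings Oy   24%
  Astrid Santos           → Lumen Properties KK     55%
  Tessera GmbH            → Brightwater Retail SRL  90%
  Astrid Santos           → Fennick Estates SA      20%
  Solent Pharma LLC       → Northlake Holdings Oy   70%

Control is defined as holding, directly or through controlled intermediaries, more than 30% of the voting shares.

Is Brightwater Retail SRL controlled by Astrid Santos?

No

Astrid holds 55% of Lumen, so Astrid controls Lumen.
In Brightwater, Astrid's side holds only 10%, not > 30%.
So Astrid does not control Brightwater.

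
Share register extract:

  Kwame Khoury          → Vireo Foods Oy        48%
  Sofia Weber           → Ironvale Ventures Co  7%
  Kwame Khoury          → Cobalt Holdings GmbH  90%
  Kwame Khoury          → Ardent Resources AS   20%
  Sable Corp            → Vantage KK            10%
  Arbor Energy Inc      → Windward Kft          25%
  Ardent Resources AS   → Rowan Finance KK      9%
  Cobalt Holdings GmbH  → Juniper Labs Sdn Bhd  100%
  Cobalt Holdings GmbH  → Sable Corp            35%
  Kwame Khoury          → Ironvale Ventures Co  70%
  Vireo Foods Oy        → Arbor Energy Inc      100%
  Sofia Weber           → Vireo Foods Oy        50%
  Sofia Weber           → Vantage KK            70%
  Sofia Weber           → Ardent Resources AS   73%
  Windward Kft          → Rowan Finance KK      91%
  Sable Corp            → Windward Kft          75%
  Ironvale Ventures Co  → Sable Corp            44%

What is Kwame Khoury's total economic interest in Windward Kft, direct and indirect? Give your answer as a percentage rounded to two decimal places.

58.73%

Kwame reaches Windward along 3 paths.
Via Cobalt → Sable: 90% × 35% × 75% = 23.625%.
Via Ironvale → Sable: 70% × 44% × 75% = 23.1%.
Via Vireo → Arbor: 48% × 100% × 25% = 12%.
Total: 23.625% + 23.1% + 12% = 58.725%.
Rounded: 58.73%.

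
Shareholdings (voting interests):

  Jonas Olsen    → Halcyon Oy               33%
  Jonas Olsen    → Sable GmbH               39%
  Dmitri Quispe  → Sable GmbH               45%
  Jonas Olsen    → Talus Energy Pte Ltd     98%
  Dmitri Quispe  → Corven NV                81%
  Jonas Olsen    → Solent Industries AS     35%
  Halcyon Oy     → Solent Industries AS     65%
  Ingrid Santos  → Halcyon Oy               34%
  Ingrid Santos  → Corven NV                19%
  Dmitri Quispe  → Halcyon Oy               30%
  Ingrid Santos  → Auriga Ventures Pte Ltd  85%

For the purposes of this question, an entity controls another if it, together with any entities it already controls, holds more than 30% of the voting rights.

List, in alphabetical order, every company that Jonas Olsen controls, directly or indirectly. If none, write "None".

Halcyon Oy, Sable GmbH, Solent Industries AS, Talus Energy Pte Ltd

Jonas holds 39% of Sable, so Jonas controls Sable.
Jonas holds 33% of Halcyon, so Jonas controls Halcyon.
Jonas holds 98% of Talus, so Jonas controls Talus.
Jonas and Halcyon together hold 35% + 65% = 100% of Solent, so Jonas controls Solent.
No other company's threshold is met.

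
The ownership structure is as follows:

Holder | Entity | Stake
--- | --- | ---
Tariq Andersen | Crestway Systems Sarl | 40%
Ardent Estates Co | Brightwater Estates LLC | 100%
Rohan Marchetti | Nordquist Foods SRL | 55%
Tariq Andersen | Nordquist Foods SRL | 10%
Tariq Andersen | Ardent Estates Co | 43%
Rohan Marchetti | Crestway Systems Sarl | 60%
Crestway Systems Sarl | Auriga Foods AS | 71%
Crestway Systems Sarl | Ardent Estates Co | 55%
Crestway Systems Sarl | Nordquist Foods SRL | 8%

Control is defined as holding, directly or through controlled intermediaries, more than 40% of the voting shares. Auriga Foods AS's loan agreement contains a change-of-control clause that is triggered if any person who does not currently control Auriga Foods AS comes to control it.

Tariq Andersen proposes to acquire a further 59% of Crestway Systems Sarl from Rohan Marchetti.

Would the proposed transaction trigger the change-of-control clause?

Yes

The purchase adds only to Tariq's holdings (Rohan's stake shrinks), so Tariq is the only person who could newly come to control Auriga.
Tariq holds 43% of Ardent, so Tariq controls Ardent.
Ardent holds 100% of Brightwater, so Tariq controls Brightwater.
Neither Tariq nor any entity Tariq controls holds any voting interest in Auriga.
So before the transaction, Tariq does not control Auriga.
After the purchase, Tariq's direct stake in Crestway rises to 40% + 59% = 99%, and Rohan's stake falls to 1%.
Tariq holds 99% of Crestway, so Tariq controls Crestway.
Crestway holds 71% of Auriga, so Tariq controls Auriga.
Tariq did not control Auriga before and does after, so the clause is triggered.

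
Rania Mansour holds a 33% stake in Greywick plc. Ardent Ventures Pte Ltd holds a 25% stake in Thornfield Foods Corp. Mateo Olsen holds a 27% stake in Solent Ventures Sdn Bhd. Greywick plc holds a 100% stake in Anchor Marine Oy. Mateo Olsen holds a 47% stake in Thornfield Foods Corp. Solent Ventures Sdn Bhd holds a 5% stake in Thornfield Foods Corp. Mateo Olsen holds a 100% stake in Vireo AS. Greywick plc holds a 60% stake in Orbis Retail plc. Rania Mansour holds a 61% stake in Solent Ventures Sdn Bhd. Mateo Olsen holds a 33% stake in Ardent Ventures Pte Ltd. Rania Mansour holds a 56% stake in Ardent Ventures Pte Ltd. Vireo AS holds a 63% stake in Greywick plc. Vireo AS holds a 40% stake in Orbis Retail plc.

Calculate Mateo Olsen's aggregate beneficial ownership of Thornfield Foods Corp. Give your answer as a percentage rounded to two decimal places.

56.60%

Mateo reaches Thornfield along 3 paths.
Direct stake: 47% = 47%.
Via Solent: 27% × 5% = 1.35%.
Via Ardent: 33% × 25% = 8.25%.
Total: 47% + 1.35% + 8.25% = 56.6%.
Rounded: 56.60%.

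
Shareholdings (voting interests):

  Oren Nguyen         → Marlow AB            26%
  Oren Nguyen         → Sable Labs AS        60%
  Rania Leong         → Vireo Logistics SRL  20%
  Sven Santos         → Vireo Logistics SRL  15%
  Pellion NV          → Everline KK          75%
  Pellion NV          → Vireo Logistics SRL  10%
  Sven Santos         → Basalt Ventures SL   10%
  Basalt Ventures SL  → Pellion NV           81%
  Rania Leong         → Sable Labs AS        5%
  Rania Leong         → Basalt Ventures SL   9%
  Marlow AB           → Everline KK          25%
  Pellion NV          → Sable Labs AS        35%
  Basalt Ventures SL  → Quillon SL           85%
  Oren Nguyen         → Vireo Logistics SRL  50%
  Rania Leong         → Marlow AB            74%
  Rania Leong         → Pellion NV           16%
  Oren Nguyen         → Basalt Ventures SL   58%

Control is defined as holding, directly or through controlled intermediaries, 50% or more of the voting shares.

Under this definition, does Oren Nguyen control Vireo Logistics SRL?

Yes

Oren holds 58% of Basalt, so Oren controls Basalt.
Basalt holds 81% of Pellion, so Oren controls Pellion.
Oren and Pellion together hold 50% + 10% = 60% of Vireo, so Oren controls Vireo.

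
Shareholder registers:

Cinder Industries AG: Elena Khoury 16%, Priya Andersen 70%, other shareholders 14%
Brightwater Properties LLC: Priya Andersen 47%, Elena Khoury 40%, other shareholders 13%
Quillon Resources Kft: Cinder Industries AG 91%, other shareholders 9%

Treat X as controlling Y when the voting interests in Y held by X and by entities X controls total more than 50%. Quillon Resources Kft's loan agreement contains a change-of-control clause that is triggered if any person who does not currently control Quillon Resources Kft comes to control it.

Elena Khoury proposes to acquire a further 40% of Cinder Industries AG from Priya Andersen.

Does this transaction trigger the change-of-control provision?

Yes

The purchase adds only to Elena's holdings (Priya's stake shrinks), so Elena is the only person who could newly come to control Quillon.
Elena's largest direct stake is 40% in Brightwater, which does not meet the threshold, so Elena controls no company.
Neither Elena nor any entity Elena controls holds any voting interest in Quillon.
So before the transaction, Elena does not control Quillon.
After the purchase, Elena's direct stake in Cinder rises to 16% + 40% = 56%, and Priya's stake falls to 30%.
Elena holds 56% of Cinder, so Elena controls Cinder.
Cinder holds 91% of Quillon, so Elena controls Quillon.
Elena did not control Quillon before and does after, so the clause is triggered.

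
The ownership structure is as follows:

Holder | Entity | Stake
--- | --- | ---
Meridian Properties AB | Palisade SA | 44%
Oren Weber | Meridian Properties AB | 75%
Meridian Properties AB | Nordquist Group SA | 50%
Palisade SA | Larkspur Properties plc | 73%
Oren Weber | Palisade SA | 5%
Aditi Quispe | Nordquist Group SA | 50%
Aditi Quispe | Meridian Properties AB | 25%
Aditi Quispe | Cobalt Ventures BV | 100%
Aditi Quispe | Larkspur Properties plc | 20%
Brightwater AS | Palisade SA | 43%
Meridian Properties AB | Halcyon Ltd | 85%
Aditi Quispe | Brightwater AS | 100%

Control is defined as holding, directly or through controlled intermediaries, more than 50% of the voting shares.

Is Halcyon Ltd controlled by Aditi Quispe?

No

Aditi holds 100% of Brightwater, so Aditi controls Brightwater.
Aditi holds 100% of Cobalt, so Aditi controls Cobalt.
Neither Aditi nor any entity Aditi controls holds any voting interest in Halcyon.
So Aditi does not control Halcyon.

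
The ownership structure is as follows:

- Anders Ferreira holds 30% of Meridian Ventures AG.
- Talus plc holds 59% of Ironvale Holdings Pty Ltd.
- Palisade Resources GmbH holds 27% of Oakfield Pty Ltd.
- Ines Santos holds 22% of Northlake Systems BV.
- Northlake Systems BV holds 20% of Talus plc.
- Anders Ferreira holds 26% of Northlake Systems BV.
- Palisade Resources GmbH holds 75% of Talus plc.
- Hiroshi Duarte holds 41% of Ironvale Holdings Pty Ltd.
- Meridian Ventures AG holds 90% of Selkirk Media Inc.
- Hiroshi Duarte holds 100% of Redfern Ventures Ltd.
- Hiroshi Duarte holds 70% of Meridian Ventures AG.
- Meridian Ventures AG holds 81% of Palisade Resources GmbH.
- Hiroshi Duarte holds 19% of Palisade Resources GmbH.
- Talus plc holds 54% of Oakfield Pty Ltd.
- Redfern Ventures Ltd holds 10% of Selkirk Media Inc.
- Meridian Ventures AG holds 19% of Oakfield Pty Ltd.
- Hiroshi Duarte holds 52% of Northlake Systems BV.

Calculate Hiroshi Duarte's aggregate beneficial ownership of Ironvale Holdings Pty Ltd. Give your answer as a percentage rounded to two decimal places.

Hiroshi reaches Ironvale along 4 paths.
Direct stake: 41% = 41%.
Via Northlake → Talus: 52% × 20% × 59% = 6.136%.
Via Palisade → Talus: 19% × 75% × 59% = 8.4075%.
Via Meridian → Palisade → Talus: 70% × 81% × 75% × 59% = 25.08975%.
Total: 41% + 6.136% + 8.4075% + 25.08975% = 80.63325%.
Rounded: 80.63%.

80.63%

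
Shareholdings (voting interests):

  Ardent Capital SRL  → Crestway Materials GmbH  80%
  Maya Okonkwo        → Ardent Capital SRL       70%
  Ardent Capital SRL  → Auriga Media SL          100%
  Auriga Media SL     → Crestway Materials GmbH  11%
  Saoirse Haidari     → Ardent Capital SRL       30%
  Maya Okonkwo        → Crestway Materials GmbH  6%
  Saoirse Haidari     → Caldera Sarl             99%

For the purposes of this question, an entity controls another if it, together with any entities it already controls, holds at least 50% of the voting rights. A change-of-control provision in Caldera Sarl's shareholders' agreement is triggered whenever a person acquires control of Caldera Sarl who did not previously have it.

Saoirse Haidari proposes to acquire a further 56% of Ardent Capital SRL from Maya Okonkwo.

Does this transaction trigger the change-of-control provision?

No

The purchase adds only to Saoirse's holdings (Maya's stake shrinks), so Saoirse is the only person who could newly come to control Caldera.
Saoirse holds 99% of Caldera, so Saoirse controls Caldera.
So Saoirse already controls Caldera before the transaction.
After the purchase, Saoirse's direct stake in Ardent rises to 30% + 56% = 86%, and Maya's stake falls to 14%.
Saoirse controlled Caldera already, so this is not a new person acquiring control; every other person's position is unchanged or reduced.
No new person acquires control, so the clause is not triggered.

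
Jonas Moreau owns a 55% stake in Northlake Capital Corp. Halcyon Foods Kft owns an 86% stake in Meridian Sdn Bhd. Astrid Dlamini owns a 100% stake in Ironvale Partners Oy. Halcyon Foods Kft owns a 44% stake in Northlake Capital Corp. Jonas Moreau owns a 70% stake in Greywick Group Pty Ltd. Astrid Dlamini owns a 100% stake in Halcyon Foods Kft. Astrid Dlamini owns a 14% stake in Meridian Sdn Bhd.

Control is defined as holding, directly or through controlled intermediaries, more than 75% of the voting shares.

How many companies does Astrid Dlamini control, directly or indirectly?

Astrid holds 100% of Halcyon, so Astrid controls Halcyon.
Astrid and Halcyon together hold 14% + 86% = 100% of Meridian, so Astrid controls Meridian.
Astrid holds 100% of Ironvale, so Astrid controls Ironvale.
No other company's threshold is met.
Astrid controls 3 companies.

3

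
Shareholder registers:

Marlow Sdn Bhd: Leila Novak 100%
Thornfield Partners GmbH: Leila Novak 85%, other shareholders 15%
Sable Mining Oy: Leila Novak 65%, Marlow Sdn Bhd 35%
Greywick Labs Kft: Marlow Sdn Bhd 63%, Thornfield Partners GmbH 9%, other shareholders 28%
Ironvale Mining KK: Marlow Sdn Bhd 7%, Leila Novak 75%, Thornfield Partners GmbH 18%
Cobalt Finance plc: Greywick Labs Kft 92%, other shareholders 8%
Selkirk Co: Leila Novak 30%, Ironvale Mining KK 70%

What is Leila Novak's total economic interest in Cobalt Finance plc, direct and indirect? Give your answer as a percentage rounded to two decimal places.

Leila reaches Cobalt along 2 paths.
Via Marlow → Greywick: 100% × 63% × 92% = 57.96%.
Via Thornfield → Greywick: 85% × 9% × 92% = 7.038%.
Total: 57.96% + 7.038% = 64.998%.
Rounded: 65.00%.

65.00%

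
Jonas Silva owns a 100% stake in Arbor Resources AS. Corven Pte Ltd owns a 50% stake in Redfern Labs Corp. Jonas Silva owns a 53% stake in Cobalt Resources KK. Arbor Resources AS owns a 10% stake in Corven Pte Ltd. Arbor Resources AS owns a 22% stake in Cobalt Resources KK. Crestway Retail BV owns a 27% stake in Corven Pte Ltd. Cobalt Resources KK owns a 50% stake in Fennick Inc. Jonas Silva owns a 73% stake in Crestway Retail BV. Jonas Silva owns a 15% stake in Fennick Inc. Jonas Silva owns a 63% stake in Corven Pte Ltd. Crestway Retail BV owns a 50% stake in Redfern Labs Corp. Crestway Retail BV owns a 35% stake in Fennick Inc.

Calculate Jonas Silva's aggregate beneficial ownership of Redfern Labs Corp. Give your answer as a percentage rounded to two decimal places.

82.86%

Jonas reaches Redfern along 4 paths.
Via Crestway: 73% × 50% = 36.5%.
Via Crestway → Corven: 73% × 27% × 50% = 9.855%.
Via Corven: 63% × 50% = 31.5%.
Via Arbor → Corven: 100% × 10% × 50% = 5%.
Total: 36.5% + 9.855% + 31.5% + 5% = 82.855%.
Rounded: 82.86%.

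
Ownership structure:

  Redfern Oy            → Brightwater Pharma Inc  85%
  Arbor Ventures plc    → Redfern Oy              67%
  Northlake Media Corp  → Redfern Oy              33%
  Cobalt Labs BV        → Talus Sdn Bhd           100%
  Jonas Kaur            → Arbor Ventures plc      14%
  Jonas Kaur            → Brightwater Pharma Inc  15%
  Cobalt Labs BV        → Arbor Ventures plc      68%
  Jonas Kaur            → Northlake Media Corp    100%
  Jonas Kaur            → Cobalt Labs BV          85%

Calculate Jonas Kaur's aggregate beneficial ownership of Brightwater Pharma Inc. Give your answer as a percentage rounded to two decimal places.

83.94%

Jonas reaches Brightwater along 4 paths.
Direct stake: 15% = 15%.
Via Northlake → Redfern: 100% × 33% × 85% = 28.05%.
Via Cobalt → Arbor → Redfern: 85% × 68% × 67% × 85% = 32.9171%.
Via Arbor → Redfern: 14% × 67% × 85% = 7.973%.
Total: 15% + 28.05% + 32.9171% + 7.973% = 83.9401%.
Rounded: 83.94%.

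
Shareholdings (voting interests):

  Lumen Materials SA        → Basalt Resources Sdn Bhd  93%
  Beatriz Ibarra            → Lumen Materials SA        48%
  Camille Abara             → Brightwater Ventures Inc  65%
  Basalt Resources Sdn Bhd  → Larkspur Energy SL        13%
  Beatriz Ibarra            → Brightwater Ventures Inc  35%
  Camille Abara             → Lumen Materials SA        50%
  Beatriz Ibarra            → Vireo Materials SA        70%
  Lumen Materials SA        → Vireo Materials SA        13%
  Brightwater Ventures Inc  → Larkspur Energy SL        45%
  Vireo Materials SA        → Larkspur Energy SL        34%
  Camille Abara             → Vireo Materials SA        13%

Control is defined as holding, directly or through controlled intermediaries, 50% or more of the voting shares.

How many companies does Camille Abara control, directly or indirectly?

Camille holds 65% of Brightwater, so Camille controls Brightwater.
Camille holds 50% of Lumen, so Camille controls Lumen.
Lumen holds 93% of Basalt, so Camille controls Basalt.
Brightwater and Basalt together hold 45% + 13% = 58% of Larkspur, so Camille controls Larkspur.
No other company's threshold is met.
Camille controls 4 companies.

4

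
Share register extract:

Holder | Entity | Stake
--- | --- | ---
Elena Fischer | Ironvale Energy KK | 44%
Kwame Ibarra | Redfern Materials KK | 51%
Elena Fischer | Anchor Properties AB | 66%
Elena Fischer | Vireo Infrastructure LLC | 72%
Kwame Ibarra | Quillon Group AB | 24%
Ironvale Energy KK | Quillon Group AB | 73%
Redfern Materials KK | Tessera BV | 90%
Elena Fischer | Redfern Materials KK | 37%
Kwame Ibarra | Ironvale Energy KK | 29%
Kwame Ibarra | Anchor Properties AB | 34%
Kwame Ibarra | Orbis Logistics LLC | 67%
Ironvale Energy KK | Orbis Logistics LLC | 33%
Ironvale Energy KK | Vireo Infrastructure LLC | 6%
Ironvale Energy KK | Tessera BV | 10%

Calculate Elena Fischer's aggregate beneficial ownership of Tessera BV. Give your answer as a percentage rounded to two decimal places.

37.70%

Elena reaches Tessera along 2 paths.
Via Redfern: 37% × 90% = 33.3%.
Via Ironvale: 44% × 10% = 4.4%.
Total: 33.3% + 4.4% = 37.7%.
Rounded: 37.70%.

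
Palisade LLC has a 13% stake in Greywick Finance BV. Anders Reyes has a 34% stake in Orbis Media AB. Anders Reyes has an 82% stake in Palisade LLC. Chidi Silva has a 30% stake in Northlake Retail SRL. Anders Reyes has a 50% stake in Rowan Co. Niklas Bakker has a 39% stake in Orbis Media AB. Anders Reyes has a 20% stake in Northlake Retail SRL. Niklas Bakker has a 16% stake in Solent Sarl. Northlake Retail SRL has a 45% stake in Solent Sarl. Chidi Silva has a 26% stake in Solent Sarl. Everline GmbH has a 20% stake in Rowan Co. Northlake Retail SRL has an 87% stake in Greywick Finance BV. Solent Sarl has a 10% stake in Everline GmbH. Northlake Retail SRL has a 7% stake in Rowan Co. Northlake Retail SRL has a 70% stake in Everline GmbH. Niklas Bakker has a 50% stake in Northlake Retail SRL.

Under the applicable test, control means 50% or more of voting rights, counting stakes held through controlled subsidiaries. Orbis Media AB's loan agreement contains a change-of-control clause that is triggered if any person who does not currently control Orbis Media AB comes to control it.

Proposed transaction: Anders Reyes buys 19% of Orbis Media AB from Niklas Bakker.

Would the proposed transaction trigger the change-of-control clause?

Yes

The purchase adds only to Anders's holdings (Niklas's stake shrinks), so Anders is the only person who could newly come to control Orbis.
Anders holds 82% of Palisade, so Anders controls Palisade.
Anders holds 50% of Rowan, so Anders controls Rowan.
In Orbis, Anders's side holds only 34%, not ≥ 50%.
So before the transaction, Anders does not control Orbis.
After the purchase, Anders's direct stake in Orbis rises to 34% + 19% = 53%, and Niklas's stake falls to 20%.
Anders holds 53% of Orbis, so Anders controls Orbis.
Anders did not control Orbis before and does after, so the clause is triggered.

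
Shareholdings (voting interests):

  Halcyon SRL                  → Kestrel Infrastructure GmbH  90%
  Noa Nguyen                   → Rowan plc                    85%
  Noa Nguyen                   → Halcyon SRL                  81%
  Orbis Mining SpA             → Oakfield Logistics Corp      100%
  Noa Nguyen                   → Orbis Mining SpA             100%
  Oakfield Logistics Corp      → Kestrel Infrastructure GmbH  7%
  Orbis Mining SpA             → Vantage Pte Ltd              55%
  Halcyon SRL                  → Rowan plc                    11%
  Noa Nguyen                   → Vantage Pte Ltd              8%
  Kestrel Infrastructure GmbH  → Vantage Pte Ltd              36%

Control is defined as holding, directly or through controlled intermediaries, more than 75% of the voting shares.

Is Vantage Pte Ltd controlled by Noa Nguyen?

Yes

Noa holds 100% of Orbis, so Noa controls Orbis.
Noa holds 81% of Halcyon, so Noa controls Halcyon.
Orbis holds 100% of Oakfield, so Noa controls Oakfield.
Halcyon and Oakfield together hold 90% + 7% = 97% of Kestrel, so Noa controls Kestrel.
Kestrel and Orbis and Noa together hold 36% + 55% + 8% = 99% of Vantage, so Noa controls Vantage.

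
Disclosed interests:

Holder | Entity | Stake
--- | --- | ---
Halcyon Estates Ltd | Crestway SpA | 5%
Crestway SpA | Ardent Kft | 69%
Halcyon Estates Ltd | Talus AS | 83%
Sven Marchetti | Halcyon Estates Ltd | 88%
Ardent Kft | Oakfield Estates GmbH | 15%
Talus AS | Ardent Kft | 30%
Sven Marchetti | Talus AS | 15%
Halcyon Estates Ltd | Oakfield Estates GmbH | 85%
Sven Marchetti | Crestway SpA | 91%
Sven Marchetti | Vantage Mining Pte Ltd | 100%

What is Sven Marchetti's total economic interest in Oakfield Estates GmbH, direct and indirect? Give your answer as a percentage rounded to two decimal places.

88.64%

Sven reaches Oakfield along 5 paths.
Via Halcyon: 88% × 85% = 74.8%.
Via Crestway → Ardent: 91% × 69% × 15% = 9.4185%.
Via Halcyon → Crestway → Ardent: 88% × 5% × 69% × 15% = 0.4554%.
Via Halcyon → Talus → Ardent: 88% × 83% × 30% × 15% = 3.2868%.
Via Talus → Ardent: 15% × 30% × 15% = 0.675%.
Total: 74.8% + 9.4185% + 0.4554% + 3.2868% + 0.675% = 88.6357%.
Rounded: 88.64%.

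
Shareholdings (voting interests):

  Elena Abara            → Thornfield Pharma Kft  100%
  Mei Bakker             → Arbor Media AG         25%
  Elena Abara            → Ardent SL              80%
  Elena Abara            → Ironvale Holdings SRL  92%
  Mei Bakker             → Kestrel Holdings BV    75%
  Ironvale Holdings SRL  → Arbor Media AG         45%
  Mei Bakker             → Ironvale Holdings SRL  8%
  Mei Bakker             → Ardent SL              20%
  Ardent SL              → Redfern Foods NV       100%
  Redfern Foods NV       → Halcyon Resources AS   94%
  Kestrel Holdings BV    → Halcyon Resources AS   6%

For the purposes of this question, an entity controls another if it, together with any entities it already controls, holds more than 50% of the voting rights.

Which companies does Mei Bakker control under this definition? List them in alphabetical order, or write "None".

Kestrel Holdings BV

Mei holds 75% of Kestrel, so Mei controls Kestrel.
No other company's threshold is met.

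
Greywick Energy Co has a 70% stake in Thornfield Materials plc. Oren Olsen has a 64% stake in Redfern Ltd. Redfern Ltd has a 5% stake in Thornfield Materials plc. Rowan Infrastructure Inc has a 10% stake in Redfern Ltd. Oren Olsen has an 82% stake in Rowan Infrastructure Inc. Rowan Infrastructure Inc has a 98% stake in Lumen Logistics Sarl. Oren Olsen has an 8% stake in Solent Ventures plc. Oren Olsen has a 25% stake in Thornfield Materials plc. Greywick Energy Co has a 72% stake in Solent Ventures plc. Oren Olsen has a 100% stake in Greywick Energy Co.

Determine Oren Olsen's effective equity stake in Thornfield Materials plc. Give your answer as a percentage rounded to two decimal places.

Oren reaches Thornfield along 4 paths.
Via Rowan → Redfern: 82% × 10% × 5% = 0.41%.
Via Redfern: 64% × 5% = 3.2%.
Via Greywick: 100% × 70% = 70%.
Direct stake: 25% = 25%.
Total: 0.41% + 3.2% + 70% + 25% = 98.61%.

98.61%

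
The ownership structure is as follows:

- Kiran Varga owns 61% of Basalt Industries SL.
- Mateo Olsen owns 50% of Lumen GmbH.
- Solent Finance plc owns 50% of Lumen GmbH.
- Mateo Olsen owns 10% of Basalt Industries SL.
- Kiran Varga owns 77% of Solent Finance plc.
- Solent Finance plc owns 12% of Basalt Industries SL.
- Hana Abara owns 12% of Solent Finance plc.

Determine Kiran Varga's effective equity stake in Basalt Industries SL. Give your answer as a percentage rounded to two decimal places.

Kiran reaches Basalt along 2 paths.
Direct stake: 61% = 61%.
Via Solent: 77% × 12% = 9.24%.
Total: 61% + 9.24% = 70.24%.

70.24%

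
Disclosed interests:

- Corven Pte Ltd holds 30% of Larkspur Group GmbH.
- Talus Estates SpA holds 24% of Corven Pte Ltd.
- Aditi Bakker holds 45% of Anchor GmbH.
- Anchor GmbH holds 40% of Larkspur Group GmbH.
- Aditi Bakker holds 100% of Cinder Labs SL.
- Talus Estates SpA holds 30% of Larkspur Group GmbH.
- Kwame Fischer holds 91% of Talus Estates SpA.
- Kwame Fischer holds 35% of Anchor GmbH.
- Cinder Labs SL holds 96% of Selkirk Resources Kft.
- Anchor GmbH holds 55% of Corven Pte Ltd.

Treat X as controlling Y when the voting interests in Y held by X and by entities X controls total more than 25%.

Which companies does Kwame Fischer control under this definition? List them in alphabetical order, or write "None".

Anchor GmbH, Corven Pte Ltd, Larkspur Group GmbH, Talus Estates SpA

Kwame holds 91% of Talus, so Kwame controls Talus.
Kwame holds 35% of Anchor, so Kwame controls Anchor.
Anchor and Talus together hold 55% + 24% = 79% of Corven, so Kwame controls Corven.
Anchor and Talus and Corven together hold 40% + 30% + 30% = 100% of Larkspur, so Kwame controls Larkspur.
No other company's threshold is met.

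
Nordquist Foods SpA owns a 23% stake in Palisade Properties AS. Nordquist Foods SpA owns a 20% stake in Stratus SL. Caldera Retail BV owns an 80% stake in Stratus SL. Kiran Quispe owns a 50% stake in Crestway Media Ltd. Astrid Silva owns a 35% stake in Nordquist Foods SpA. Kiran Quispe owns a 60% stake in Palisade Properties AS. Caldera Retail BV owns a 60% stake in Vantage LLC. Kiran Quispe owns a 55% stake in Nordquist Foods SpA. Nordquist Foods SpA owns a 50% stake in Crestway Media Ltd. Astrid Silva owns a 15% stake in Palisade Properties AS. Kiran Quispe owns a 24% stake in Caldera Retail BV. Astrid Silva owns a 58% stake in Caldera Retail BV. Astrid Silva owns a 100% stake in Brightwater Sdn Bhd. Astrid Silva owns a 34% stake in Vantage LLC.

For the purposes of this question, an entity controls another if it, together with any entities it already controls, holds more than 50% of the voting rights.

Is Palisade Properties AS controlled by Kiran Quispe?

Kiran holds 55% of Nordquist, so Kiran controls Nordquist.
Kiran and Nordquist together hold 60% + 23% = 83% of Palisade, so Kiran controls Palisade.

Yes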